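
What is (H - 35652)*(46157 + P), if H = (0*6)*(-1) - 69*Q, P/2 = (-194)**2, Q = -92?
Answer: -3558355416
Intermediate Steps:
P = 75272 (P = 2*(-194)**2 = 2*37636 = 75272)
H = 6348 (H = (0*6)*(-1) - 69*(-92) = 0*(-1) + 6348 = 0 + 6348 = 6348)
(H - 35652)*(46157 + P) = (6348 - 35652)*(46157 + 75272) = -29304*121429 = -3558355416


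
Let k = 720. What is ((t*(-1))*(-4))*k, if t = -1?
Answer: -2880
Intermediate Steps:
((t*(-1))*(-4))*k = (-1*(-1)*(-4))*720 = (1*(-4))*720 = -4*720 = -2880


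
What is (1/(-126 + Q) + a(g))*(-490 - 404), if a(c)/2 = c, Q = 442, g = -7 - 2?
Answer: 2542089/158 ≈ 16089.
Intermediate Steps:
g = -9
a(c) = 2*c
(1/(-126 + Q) + a(g))*(-490 - 404) = (1/(-126 + 442) + 2*(-9))*(-490 - 404) = (1/316 - 18)*(-894) = -5687/316*(-894) = 2542089/158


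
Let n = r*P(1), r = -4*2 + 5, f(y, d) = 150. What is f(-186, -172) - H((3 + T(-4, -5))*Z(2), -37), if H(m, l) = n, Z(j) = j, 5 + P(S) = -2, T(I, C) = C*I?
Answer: 129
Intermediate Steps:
P(S) = -7 (P(S) = -5 - 2 = -7)
r = -3 (r = -8 + 5 = -3)
n = 21 (n = -3*(-7) = 21)
H(m, l) = 21
f(-186, -172) - H((3 + T(-4, -5))*Z(2), -37) = 150 - 1*21 = 150 - 21 = 129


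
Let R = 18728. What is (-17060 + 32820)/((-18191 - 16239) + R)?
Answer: -7880/7851 ≈ -1.0037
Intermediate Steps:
(-17060 + 32820)/((-18191 - 16239) + R) = (-17060 + 32820)/((-18191 - 16239) + 18728) = 15760/(-34430 + 18728) = 15760/(-15702) = 15760*(-1/15702) = -7880/7851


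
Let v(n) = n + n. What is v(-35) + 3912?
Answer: 3842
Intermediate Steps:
v(n) = 2*n
v(-35) + 3912 = 2*(-35) + 3912 = -70 + 3912 = 3842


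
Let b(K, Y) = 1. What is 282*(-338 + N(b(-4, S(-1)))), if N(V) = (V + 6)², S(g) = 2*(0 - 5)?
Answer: -81498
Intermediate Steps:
S(g) = -10 (S(g) = 2*(-5) = -10)
N(V) = (6 + V)²
282*(-338 + N(b(-4, S(-1)))) = 282*(-338 + (6 + 1)²) = 282*(-338 + 7²) = 282*(-338 + 49) = 282*(-289) = -81498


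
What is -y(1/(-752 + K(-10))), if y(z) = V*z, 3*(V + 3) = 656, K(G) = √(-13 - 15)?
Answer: 121636/424149 + 647*I*√7/848298 ≈ 0.28678 + 0.0020179*I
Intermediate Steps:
K(G) = 2*I*√7 (K(G) = √(-28) = 2*I*√7)
V = 647/3 (V = -3 + (⅓)*656 = -3 + 656/3 = 647/3 ≈ 215.67)
y(z) = 647*z/3
-y(1/(-752 + K(-10))) = -647/(3*(-752 + 2*I*√7))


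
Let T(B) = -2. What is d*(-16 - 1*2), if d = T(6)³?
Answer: 144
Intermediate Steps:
d = -8 (d = (-2)³ = -8)
d*(-16 - 1*2) = -8*(-16 - 1*2) = -8*(-16 - 2) = -8*(-18) = 144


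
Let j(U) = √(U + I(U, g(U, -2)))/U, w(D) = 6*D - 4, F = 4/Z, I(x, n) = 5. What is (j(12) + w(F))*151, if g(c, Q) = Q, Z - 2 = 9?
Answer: -3020/11 + 151*√17/12 ≈ -222.66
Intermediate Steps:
Z = 11 (Z = 2 + 9 = 11)
F = 4/11 ≈ 0.36364
w(D) = -4 + 6*D
j(U) = √(5 + U)/U (j(U) = √(U + 5)/U = √(5 + U)/U)
(j(12) + w(F))*151 = (√(5 + 12)/12 + (-4 + 6*(4/11)))*151 = (√17/12 + (-4 + 24/11))*151 = (√17/12 - 20/11)*151 = (-20/11 + √17/12)*151 = -3020/11 + 151*√17/12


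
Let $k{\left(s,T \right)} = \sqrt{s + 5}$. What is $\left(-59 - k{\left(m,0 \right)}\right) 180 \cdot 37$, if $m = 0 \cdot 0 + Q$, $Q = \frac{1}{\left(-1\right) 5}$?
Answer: $-392940 - 2664 \sqrt{30} \approx -4.0753 \cdot 10^{5}$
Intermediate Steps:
$Q = - \frac{1}{5}$ ($Q = \frac{1}{-5} = - \frac{1}{5} \approx -0.2$)
$m = - \frac{1}{5}$ ($m = 0 \cdot 0 - \frac{1}{5} = 0 - \frac{1}{5} = - \frac{1}{5} \approx -0.2$)
$k{\left(s,T \right)} = \sqrt{5 + s}$
$\left(-59 - k{\left(m,0 \right)}\right) 180 \cdot 37 = \left(-59 - \sqrt{5 - \frac{1}{5}}\right) 180 \cdot 37 = \left(-59 - \sqrt{\frac{24}{5}}\right) 180 \cdot 37 = \left(-59 - \frac{2 \sqrt{30}}{5}\right) 180 \cdot 37 = \left(-10620 - 72 \sqrt{30}\right) 37 = -392940 - 2664 \sqrt{30}$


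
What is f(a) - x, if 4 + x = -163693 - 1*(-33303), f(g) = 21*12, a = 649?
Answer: 130646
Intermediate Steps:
f(g) = 252
x = -130394 (x = -4 + (-163693 - 1*(-33303)) = -4 + (-163693 + 33303) = -4 - 130390 = -130394)
f(a) - x = 252 - 1*(-130394) = 252 + 130394 = 130646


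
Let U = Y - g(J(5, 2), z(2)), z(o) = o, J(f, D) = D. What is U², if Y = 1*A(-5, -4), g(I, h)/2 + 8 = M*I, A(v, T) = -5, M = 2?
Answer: 9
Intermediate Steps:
g(I, h) = -16 + 4*I (g(I, h) = -16 + 2*(2*I) = -16 + 4*I)
Y = -5 (Y = 1*(-5) = -5)
U = 3 (U = -5 - (-16 + 4*2) = -5 - (-16 + 8) = -5 - 1*(-8) = -5 + 8 = 3)
U² = 3² = 9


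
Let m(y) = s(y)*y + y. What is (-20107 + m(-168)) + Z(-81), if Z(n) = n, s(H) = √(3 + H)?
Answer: -20356 - 168*I*√165 ≈ -20356.0 - 2158.0*I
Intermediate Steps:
m(y) = y + y*√(3 + y) (m(y) = √(3 + y)*y + y = y*√(3 + y) + y = y + y*√(3 + y))
(-20107 + m(-168)) + Z(-81) = (-20107 - 168*(1 + √(3 - 168))) - 81 = (-20107 - 168*(1 + √(-165))) - 81 = (-20107 - 168*(1 + I*√165)) - 81 = (-20107 + (-168 - 168*I*√165)) - 81 = (-20275 - 168*I*√165) - 81 = -20356 - 168*I*√165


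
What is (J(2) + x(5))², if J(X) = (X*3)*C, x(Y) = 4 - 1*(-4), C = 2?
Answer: 400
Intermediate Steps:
x(Y) = 8 (x(Y) = 4 + 4 = 8)
J(X) = 6*X (J(X) = (X*3)*2 = (3*X)*2 = 6*X)
(J(2) + x(5))² = (6*2 + 8)² = (12 + 8)² = 20² = 400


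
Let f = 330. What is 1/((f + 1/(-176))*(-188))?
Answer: -44/2729713 ≈ -1.6119e-5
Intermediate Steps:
1/((f + 1/(-176))*(-188)) = 1/((330 + 1/(-176))*(-188)) = 1/((330 - 1/176)*(-188)) = 1/((58079/176)*(-188)) = 1/(-2729713/44) = -44/2729713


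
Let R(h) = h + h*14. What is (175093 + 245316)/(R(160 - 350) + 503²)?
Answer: 420409/250159 ≈ 1.6806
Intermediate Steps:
R(h) = 15*h (R(h) = h + 14*h = 15*h)
(175093 + 245316)/(R(160 - 350) + 503²) = (175093 + 245316)/(15*(160 - 350) + 503²) = 420409/(15*(-190) + 253009) = 420409/(-2850 + 253009) = 420409/250159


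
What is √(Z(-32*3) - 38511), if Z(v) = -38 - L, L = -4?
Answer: I*√38545 ≈ 196.33*I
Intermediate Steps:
Z(v) = -34 (Z(v) = -38 - 1*(-4) = -38 + 4 = -34)
√(Z(-32*3) - 38511) = √(-34 - 38511) = √(-38545) = I*√38545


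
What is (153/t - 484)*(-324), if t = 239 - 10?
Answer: 35861292/229 ≈ 1.5660e+5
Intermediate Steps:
t = 229
(153/t - 484)*(-324) = (153/229 - 484)*(-324) = -110683/229*(-324) = 35861292/229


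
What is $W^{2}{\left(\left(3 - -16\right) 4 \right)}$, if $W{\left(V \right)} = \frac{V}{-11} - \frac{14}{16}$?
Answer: $\frac{469225}{7744} \approx 60.592$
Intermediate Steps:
$W{\left(V \right)} = - \frac{7}{8} - \frac{V}{11}$ ($W{\left(V \right)} = V \left(- \frac{1}{11}\right) - \frac{7}{8} = - \frac{V}{11} - \frac{7}{8} = - \frac{7}{8} - \frac{V}{11}$)
$W^{2}{\left(\left(3 - -16\right) 4 \right)} = \left(- \frac{7}{8} - \frac{\left(3 - -16\right) 4}{11}\right)^{2} = \left(- \frac{7}{8} - \frac{\left(3 + 16\right) 4}{11}\right)^{2} = \left(- \frac{7}{8} - \frac{19 \cdot 4}{11}\right)^{2} = \left(- \frac{7}{8} - \frac{76}{11}\right)^{2} = \left(- \frac{685}{88}\right)^{2} = \frac{469225}{7744}$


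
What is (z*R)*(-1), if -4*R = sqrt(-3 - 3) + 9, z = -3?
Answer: -27/4 - 3*I*sqrt(6)/4 ≈ -6.75 - 1.8371*I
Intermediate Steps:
R = -9/4 - I*sqrt(6)/4 (R = -(sqrt(-3 - 3) + 9)/4 = -(sqrt(-6) + 9)/4 = -(I*sqrt(6) + 9)/4 = -(9 + I*sqrt(6))/4 = -9/4 - I*sqrt(6)/4 ≈ -2.25 - 0.61237*I)
(z*R)*(-1) = -3*(-9/4 - I*sqrt(6)/4)*(-1) = (27/4 + 3*I*sqrt(6)/4)*(-1) = -27/4 - 3*I*sqrt(6)/4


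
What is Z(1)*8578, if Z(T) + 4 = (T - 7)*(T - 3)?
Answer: 68624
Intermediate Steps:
Z(T) = -4 + (-7 + T)*(-3 + T) (Z(T) = -4 + (T - 7)*(T - 3) = -4 + (-7 + T)*(-3 + T))
Z(1)*8578 = (17 + 1² - 10*1)*8578 = (17 + 1 - 10)*8578 = 8*8578 = 68624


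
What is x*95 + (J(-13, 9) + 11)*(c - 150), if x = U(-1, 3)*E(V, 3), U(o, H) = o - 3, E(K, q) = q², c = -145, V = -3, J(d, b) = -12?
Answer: -3125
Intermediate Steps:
U(o, H) = -3 + o
x = -36 (x = (-3 - 1)*3² = -4*9 = -36)
x*95 + (J(-13, 9) + 11)*(c - 150) = -36*95 + (-12 + 11)*(-145 - 150) = -3420 - 1*(-295) = -3420 + 295 = -3125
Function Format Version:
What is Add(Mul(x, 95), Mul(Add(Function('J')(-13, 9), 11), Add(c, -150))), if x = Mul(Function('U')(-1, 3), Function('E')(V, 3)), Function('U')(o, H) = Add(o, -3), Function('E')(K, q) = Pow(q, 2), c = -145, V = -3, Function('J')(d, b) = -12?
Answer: -3125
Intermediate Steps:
Function('U')(o, H) = Add(-3, o)
x = -36 (x = Mul(Add(-3, -1), Pow(3, 2)) = Mul(-4, 9) = -36)
Add(Mul(x, 95), Mul(Add(Function('J')(-13, 9), 11), Add(c, -150))) = Add(Mul(-36, 95), Mul(Add(-12, 11), Add(-145, -150))) = Add(-3420, Mul(-1, -295)) = Add(-3420, 295) = -3125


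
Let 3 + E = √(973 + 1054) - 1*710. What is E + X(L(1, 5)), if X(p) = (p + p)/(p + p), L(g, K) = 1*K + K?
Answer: -712 + √2027 ≈ -666.98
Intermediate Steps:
L(g, K) = 2*K (L(g, K) = K + K = 2*K)
X(p) = 1 (X(p) = (2*p)/((2*p)) = (2*p)*(1/(2*p)) = 1)
E = -713 + √2027 (E = -3 + (√(973 + 1054) - 1*710) = -3 + (√2027 - 710) = -3 + (-710 + √2027) = -713 + √2027 ≈ -667.98)
E + X(L(1, 5)) = (-713 + √2027) + 1 = -712 + √2027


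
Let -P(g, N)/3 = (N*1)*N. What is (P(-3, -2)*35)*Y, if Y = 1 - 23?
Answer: 9240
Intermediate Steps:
P(g, N) = -3*N**2 (P(g, N) = -3*N*1*N = -3*N*N = -3*N**2)
Y = -22
(P(-3, -2)*35)*Y = (-3*(-2)**2*35)*(-22) = (-3*4*35)*(-22) = -12*35*(-22) = -420*(-22) = 9240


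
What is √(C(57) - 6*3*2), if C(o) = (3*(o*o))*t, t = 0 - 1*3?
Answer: 3*I*√3253 ≈ 171.11*I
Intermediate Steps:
t = -3 (t = 0 - 3 = -3)
C(o) = -9*o² (C(o) = (3*(o*o))*(-3) = (3*o²)*(-3) = -9*o²)
√(C(57) - 6*3*2) = √(-9*57² - 6*3*2) = √(-9*3249 - 18*2) = √(-29241 - 36) = √(-29277) = 3*I*√3253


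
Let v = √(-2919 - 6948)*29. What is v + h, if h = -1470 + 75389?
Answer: 73919 + 29*I*√9867 ≈ 73919.0 + 2880.7*I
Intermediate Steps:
v = 29*I*√9867 (v = √(-9867)*29 = (I*√9867)*29 = 29*I*√9867 ≈ 2880.6*I)
h = 73919
v + h = 29*I*√9867 + 73919 = 73919 + 29*I*√9867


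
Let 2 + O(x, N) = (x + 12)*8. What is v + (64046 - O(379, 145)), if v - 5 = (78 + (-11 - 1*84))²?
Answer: 61214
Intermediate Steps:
O(x, N) = 94 + 8*x (O(x, N) = -2 + (x + 12)*8 = -2 + (12 + x)*8 = -2 + (96 + 8*x) = 94 + 8*x)
v = 294 (v = 5 + (78 + (-11 - 1*84))² = 5 + (78 + (-11 - 84))² = 5 + (78 - 95)² = 5 + (-17)² = 5 + 289 = 294)
v + (64046 - O(379, 145)) = 294 + (64046 - (94 + 8*379)) = 294 + (64046 - (94 + 3032)) = 294 + (64046 - 1*3126) = 294 + (64046 - 3126) = 294 + 60920 = 61214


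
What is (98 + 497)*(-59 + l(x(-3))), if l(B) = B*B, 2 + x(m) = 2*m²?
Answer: 117215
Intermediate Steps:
x(m) = -2 + 2*m²
l(B) = B²
(98 + 497)*(-59 + l(x(-3))) = (98 + 497)*(-59 + (-2 + 2*(-3)²)²) = 595*(-59 + (-2 + 2*9)²) = 595*(-59 + (-2 + 18)²) = 595*(-59 + 16²) = 595*(-59 + 256) = 595*197 = 117215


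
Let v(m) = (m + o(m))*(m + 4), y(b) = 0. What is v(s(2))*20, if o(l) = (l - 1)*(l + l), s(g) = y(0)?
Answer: 0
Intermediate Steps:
s(g) = 0
o(l) = 2*l*(-1 + l) (o(l) = (-1 + l)*(2*l) = 2*l*(-1 + l))
v(m) = (4 + m)*(m + 2*m*(-1 + m)) (v(m) = (m + 2*m*(-1 + m))*(m + 4) = (m + 2*m*(-1 + m))*(4 + m) = (4 + m)*(m + 2*m*(-1 + m)))
v(s(2))*20 = (0*(-4 + 2*0² + 7*0))*20 = (0*(-4 + 2*0 + 0))*20 = (0*(-4 + 0 + 0))*20 = (0*(-4))*20 = 0*20 = 0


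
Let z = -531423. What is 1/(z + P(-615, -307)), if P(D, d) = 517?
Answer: -1/530906 ≈ -1.8836e-6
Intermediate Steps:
1/(z + P(-615, -307)) = 1/(-531423 + 517) = 1/(-530906) = -1/530906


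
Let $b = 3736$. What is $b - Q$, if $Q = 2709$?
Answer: $1027$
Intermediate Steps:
$b - Q = 3736 - 2709 = 1027$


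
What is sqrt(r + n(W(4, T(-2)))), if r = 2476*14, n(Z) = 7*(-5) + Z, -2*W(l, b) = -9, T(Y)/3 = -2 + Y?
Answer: sqrt(138534)/2 ≈ 186.10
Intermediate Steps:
T(Y) = -6 + 3*Y (T(Y) = 3*(-2 + Y) = -6 + 3*Y)
W(l, b) = 9/2 (W(l, b) = -1/2*(-9) = 9/2)
n(Z) = -35 + Z
r = 34664
sqrt(r + n(W(4, T(-2)))) = sqrt(34664 + (-35 + 9/2)) = sqrt(34664 - 61/2) = sqrt(69267/2) = sqrt(138534)/2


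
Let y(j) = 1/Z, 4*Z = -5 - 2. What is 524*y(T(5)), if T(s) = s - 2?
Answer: -2096/7 ≈ -299.43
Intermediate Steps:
Z = -7/4 (Z = (-5 - 2)/4 = (¼)*(-7) = -7/4 ≈ -1.7500)
T(s) = -2 + s
y(j) = -4/7 (y(j) = 1/(-7/4) = -4/7)
524*y(T(5)) = 524*(-4/7) = -2096/7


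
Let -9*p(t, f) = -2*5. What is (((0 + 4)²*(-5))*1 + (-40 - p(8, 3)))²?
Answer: 1188100/81 ≈ 14668.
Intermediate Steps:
p(t, f) = 10/9 (p(t, f) = -(-2)*5/9 = -⅑*(-10) = 10/9)
(((0 + 4)²*(-5))*1 + (-40 - p(8, 3)))² = (((0 + 4)²*(-5))*1 + (-40 - 1*10/9))² = ((4²*(-5))*1 + (-40 - 10/9))² = ((16*(-5))*1 - 370/9)² = (-80*1 - 370/9)² = (-80 - 370/9)² = (-1090/9)² = 1188100/81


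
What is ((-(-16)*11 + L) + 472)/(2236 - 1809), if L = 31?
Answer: 97/61 ≈ 1.5902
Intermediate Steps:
((-(-16)*11 + L) + 472)/(2236 - 1809) = ((-(-16)*11 + 31) + 472)/(2236 - 1809) = ((-16*(-11) + 31) + 472)/427 = ((176 + 31) + 472)*(1/427) = (207 + 472)*(1/427) = 679*(1/427) = 97/61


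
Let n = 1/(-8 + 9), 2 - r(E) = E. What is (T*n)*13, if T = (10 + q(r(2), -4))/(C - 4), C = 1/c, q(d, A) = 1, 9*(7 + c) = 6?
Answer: -2717/79 ≈ -34.392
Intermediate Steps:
c = -19/3 (c = -7 + (⅑)*6 = -7 + ⅔ = -19/3 ≈ -6.3333)
r(E) = 2 - E
n = 1 (n = 1/1 = 1)
C = -3/19 (C = 1/(-19/3) = -3/19 ≈ -0.15789)
T = -209/79 (T = (10 + 1)/(-3/19 - 4) = 11/(-79/19) = 11*(-19/79) = -209/79 ≈ -2.6456)
(T*n)*13 = -209/79*1*13 = -209/79*13 = -2717/79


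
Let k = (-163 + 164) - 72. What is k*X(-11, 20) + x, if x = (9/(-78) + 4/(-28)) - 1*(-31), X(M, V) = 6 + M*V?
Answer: 2770903/182 ≈ 15225.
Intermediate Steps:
k = -71 (k = 1 - 72 = -71)
x = 5595/182 (x = (9*(-1/78) + 4*(-1/28)) + 31 = (-3/26 - ⅐) + 31 = -47/182 + 31 = 5595/182 ≈ 30.742)
k*X(-11, 20) + x = -71*(6 - 11*20) + 5595/182 = -71*(6 - 220) + 5595/182 = -71*(-214) + 5595/182 = 15194 + 5595/182 = 2770903/182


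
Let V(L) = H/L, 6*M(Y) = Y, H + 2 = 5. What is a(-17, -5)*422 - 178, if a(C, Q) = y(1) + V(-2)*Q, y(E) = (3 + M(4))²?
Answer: 77945/9 ≈ 8660.6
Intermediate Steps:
H = 3 (H = -2 + 5 = 3)
M(Y) = Y/6
y(E) = 121/9 (y(E) = (3 + (⅙)*4)² = (3 + ⅔)² = (11/3)² = 121/9)
V(L) = 3/L
a(C, Q) = 121/9 - 3*Q/2 (a(C, Q) = 121/9 + (3/(-2))*Q = 121/9 + (3*(-½))*Q = 121/9 - 3*Q/2)
a(-17, -5)*422 - 178 = (121/9 - 3/2*(-5))*422 - 178 = (121/9 + 15/2)*422 - 178 = (377/18)*422 - 178 = 79547/9 - 178 = 77945/9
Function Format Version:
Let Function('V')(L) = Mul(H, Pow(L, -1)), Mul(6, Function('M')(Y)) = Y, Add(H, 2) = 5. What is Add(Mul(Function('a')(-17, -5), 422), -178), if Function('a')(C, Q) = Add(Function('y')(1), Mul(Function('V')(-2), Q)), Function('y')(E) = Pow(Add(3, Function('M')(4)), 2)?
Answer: Rational(77945, 9) ≈ 8660.6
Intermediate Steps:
H = 3 (H = Add(-2, 5) = 3)
Function('M')(Y) = Mul(Rational(1, 6), Y)
Function('y')(E) = Rational(121, 9) (Function('y')(E) = Pow(Add(3, Mul(Rational(1, 6), 4)), 2) = Pow(Add(3, Rational(2, 3)), 2) = Pow(Rational(11, 3), 2) = Rational(121, 9))
Function('V')(L) = Mul(3, Pow(L, -1))
Function('a')(C, Q) = Add(Rational(121, 9), Mul(Rational(-3, 2), Q)) (Function('a')(C, Q) = Add(Rational(121, 9), Mul(Mul(3, Pow(-2, -1)), Q)) = Add(Rational(121, 9), Mul(Mul(3, Rational(-1, 2)), Q)) = Add(Rational(121, 9), Mul(Rational(-3, 2), Q)))
Add(Mul(Function('a')(-17, -5), 422), -178) = Add(Mul(Add(Rational(121, 9), Mul(Rational(-3, 2), -5)), 422), -178) = Add(Mul(Add(Rational(121, 9), Rational(15, 2)), 422), -178) = Add(Mul(Rational(377, 18), 422), -178) = Add(Rational(79547, 9), -178) = Rational(77945, 9)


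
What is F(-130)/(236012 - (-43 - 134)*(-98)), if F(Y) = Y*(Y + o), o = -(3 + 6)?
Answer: 9035/109333 ≈ 0.082637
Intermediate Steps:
o = -9 (o = -1*9 = -9)
F(Y) = Y*(-9 + Y) (F(Y) = Y*(Y - 9) = Y*(-9 + Y))
F(-130)/(236012 - (-43 - 134)*(-98)) = (-130*(-9 - 130))/(236012 - (-43 - 134)*(-98)) = (-130*(-139))/(236012 - (-177)*(-98)) = 18070/(236012 - 1*17346) = 18070/(236012 - 17346) = 18070/218666 = 18070*(1/218666) = 9035/109333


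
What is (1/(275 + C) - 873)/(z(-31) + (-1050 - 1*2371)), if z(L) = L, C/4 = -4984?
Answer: 8582027/33934886 ≈ 0.25290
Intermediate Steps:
C = -19936 (C = 4*(-4984) = -19936)
(1/(275 + C) - 873)/(z(-31) + (-1050 - 1*2371)) = (1/(275 - 19936) - 873)/(-31 + (-1050 - 1*2371)) = (1/(-19661) - 873)/(-31 + (-1050 - 2371)) = (-1/19661 - 873)/(-31 - 3421) = -17164054/19661/(-3452) = -17164054/19661*(-1/3452) = 8582027/33934886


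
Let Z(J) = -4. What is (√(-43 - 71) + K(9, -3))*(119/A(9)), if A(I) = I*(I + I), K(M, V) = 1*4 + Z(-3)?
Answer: 119*I*√114/162 ≈ 7.843*I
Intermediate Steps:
K(M, V) = 0 (K(M, V) = 1*4 - 4 = 4 - 4 = 0)
A(I) = 2*I² (A(I) = I*(2*I) = 2*I²)
(√(-43 - 71) + K(9, -3))*(119/A(9)) = (√(-43 - 71) + 0)*(119/((2*9²))) = (√(-114) + 0)*(119/((2*81))) = (I*√114 + 0)*(119/162) = (I*√114)*(119*(1/162)) = (I*√114)*(119/162) = 119*I*√114/162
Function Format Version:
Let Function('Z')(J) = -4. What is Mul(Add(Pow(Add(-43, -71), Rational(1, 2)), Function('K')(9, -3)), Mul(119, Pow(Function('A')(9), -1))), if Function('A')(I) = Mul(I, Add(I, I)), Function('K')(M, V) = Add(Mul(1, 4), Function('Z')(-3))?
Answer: Mul(Rational(119, 162), I, Pow(114, Rational(1, 2))) ≈ Mul(7.8430, I)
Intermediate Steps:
Function('K')(M, V) = 0 (Function('K')(M, V) = Add(Mul(1, 4), -4) = Add(4, -4) = 0)
Function('A')(I) = Mul(2, Pow(I, 2)) (Function('A')(I) = Mul(I, Mul(2, I)) = Mul(2, Pow(I, 2)))
Mul(Add(Pow(Add(-43, -71), Rational(1, 2)), Function('K')(9, -3)), Mul(119, Pow(Function('A')(9), -1))) = Mul(Add(Pow(Add(-43, -71), Rational(1, 2)), 0), Mul(119, Pow(Mul(2, Pow(9, 2)), -1))) = Mul(Add(Pow(-114, Rational(1, 2)), 0), Mul(119, Pow(Mul(2, 81), -1))) = Mul(Add(Mul(I, Pow(114, Rational(1, 2))), 0), Mul(119, Pow(162, -1))) = Mul(Mul(I, Pow(114, Rational(1, 2))), Mul(119, Rational(1, 162))) = Mul(Mul(I, Pow(114, Rational(1, 2))), Rational(119, 162)) = Mul(Rational(119, 162), I, Pow(114, Rational(1, 2)))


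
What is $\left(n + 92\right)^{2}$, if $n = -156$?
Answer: $4096$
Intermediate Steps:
$\left(n + 92\right)^{2} = \left(-156 + 92\right)^{2} = \left(-64\right)^{2} = 4096$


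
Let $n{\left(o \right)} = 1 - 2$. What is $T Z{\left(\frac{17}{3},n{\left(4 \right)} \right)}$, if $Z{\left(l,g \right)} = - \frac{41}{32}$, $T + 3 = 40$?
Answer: $- \frac{1517}{32} \approx -47.406$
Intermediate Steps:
$n{\left(o \right)} = -1$
$T = 37$ ($T = -3 + 40 = 37$)
$Z{\left(l,g \right)} = - \frac{41}{32}$ ($Z{\left(l,g \right)} = \left(-41\right) \frac{1}{32} = - \frac{41}{32}$)
$T Z{\left(\frac{17}{3},n{\left(4 \right)} \right)} = 37 \left(- \frac{41}{32}\right) = - \frac{1517}{32}$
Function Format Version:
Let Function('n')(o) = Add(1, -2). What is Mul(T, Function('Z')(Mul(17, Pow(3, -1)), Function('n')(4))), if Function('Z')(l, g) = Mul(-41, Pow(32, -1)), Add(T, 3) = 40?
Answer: Rational(-1517, 32) ≈ -47.406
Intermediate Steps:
Function('n')(o) = -1
T = 37 (T = Add(-3, 40) = 37)
Function('Z')(l, g) = Rational(-41, 32) (Function('Z')(l, g) = Mul(-41, Rational(1, 32)) = Rational(-41, 32))
Mul(T, Function('Z')(Mul(17, Pow(3, -1)), Function('n')(4))) = Mul(37, Rational(-41, 32)) = Rational(-1517, 32)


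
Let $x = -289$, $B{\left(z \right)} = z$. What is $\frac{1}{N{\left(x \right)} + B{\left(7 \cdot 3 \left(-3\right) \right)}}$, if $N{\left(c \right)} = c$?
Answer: $- \frac{1}{352} \approx -0.0028409$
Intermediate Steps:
$\frac{1}{N{\left(x \right)} + B{\left(7 \cdot 3 \left(-3\right) \right)}} = \frac{1}{-289 + 7 \cdot 3 \left(-3\right)} = \frac{1}{-289 + 21 \left(-3\right)} = \frac{1}{-289 - 63} = \frac{1}{-352} = - \frac{1}{352}$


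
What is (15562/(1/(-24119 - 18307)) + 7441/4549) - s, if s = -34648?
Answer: -3003244169995/4549 ≈ -6.6020e+8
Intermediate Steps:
(15562/(1/(-24119 - 18307)) + 7441/4549) - s = (15562/(1/(-24119 - 18307)) + 7441/4549) - 1*(-34648) = (15562/(1/(-42426)) + 7441*(1/4549)) + 34648 = (15562/(-1/42426) + 7441/4549) + 34648 = (15562*(-42426) + 7441/4549) + 34648 = (-660233412 + 7441/4549) + 34648 = -3003401783747/4549 + 34648 = -3003244169995/4549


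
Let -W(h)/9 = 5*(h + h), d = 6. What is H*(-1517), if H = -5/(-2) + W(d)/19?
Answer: 1494245/38 ≈ 39322.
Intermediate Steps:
W(h) = -90*h (W(h) = -45*(h + h) = -45*2*h = -90*h)
H = -985/38 (H = -5/(-2) - 90*6/19 = -5*(-½) - 540*1/19 = 5/2 - 540/19 = -985/38 ≈ -25.921)
H*(-1517) = -985/38*(-1517) = 1494245/38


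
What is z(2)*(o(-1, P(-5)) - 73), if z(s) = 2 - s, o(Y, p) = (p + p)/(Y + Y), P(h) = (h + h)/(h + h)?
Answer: 0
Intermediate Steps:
P(h) = 1 (P(h) = (2*h)/((2*h)) = (2*h)*(1/(2*h)) = 1)
o(Y, p) = p/Y (o(Y, p) = (2*p)/((2*Y)) = (2*p)*(1/(2*Y)) = p/Y)
z(2)*(o(-1, P(-5)) - 73) = (2 - 1*2)*(1/(-1) - 73) = (2 - 2)*(1*(-1) - 73) = 0*(-1 - 73) = 0*(-74) = 0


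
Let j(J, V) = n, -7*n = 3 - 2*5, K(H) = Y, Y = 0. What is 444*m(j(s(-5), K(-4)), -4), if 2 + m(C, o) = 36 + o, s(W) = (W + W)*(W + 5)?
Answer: 13320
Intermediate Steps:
s(W) = 2*W*(5 + W) (s(W) = (2*W)*(5 + W) = 2*W*(5 + W))
K(H) = 0
n = 1 (n = -(3 - 2*5)/7 = -(3 - 10)/7 = -⅐*(-7) = 1)
j(J, V) = 1
m(C, o) = 34 + o (m(C, o) = -2 + (36 + o) = 34 + o)
444*m(j(s(-5), K(-4)), -4) = 444*(34 - 4) = 444*30 = 13320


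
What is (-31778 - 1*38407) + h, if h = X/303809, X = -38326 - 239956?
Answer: -21323112947/303809 ≈ -70186.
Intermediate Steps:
X = -278282
h = -278282/303809 ≈ -0.91598
(-31778 - 1*38407) + h = (-31778 - 1*38407) - 278282/303809 = (-31778 - 38407) - 278282/303809 = -70185 - 278282/303809 = -21323112947/303809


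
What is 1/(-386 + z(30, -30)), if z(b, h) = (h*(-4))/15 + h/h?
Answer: -1/377 ≈ -0.0026525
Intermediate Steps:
z(b, h) = 1 - 4*h/15 (z(b, h) = -4*h*(1/15) + 1 = -4*h/15 + 1 = 1 - 4*h/15)
1/(-386 + z(30, -30)) = 1/(-386 + (1 - 4/15*(-30))) = 1/(-386 + (1 + 8)) = 1/(-386 + 9) = 1/(-377) = -1/377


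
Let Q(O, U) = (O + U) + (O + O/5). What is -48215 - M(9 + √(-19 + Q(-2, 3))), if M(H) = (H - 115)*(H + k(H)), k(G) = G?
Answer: -231331/5 + 194*I*√510/5 ≈ -46266.0 + 876.23*I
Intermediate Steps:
Q(O, U) = U + 11*O/5 (Q(O, U) = (O + U) + (O + O*(⅕)) = (O + U) + (O + O/5) = (O + U) + 6*O/5 = U + 11*O/5)
M(H) = 2*H*(-115 + H) (M(H) = (H - 115)*(H + H) = (-115 + H)*(2*H) = 2*H*(-115 + H))
-48215 - M(9 + √(-19 + Q(-2, 3))) = -48215 - 2*(9 + √(-19 + (3 + (11/5)*(-2))))*(-115 + (9 + √(-19 + (3 + (11/5)*(-2))))) = -48215 - 2*(9 + √(-19 + (3 - 22/5)))*(-115 + (9 + √(-19 + (3 - 22/5)))) = -48215 - 2*(9 + √(-19 - 7/5))*(-115 + (9 + √(-19 - 7/5))) = -48215 - 2*(9 + √(-102/5))*(-115 + (9 + √(-102/5))) = -48215 - 2*(9 + I*√510/5)*(-115 + (9 + I*√510/5)) = -48215 - 2*(9 + I*√510/5)*(-106 + I*√510/5) = -48215 - 2*(-106 + I*√510/5)*(9 + I*√510/5)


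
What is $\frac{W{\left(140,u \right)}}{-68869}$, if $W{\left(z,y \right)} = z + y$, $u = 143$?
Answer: $- \frac{283}{68869} \approx -0.0041092$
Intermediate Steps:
$W{\left(z,y \right)} = y + z$
$\frac{W{\left(140,u \right)}}{-68869} = \frac{143 + 140}{-68869} = 283 \left(- \frac{1}{68869}\right) = - \frac{283}{68869}$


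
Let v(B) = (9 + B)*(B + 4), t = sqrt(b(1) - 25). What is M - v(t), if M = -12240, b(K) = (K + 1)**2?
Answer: -12255 - 13*I*sqrt(21) ≈ -12255.0 - 59.573*I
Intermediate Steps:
b(K) = (1 + K)**2
t = I*sqrt(21) (t = sqrt((1 + 1)**2 - 25) = sqrt(2**2 - 25) = sqrt(4 - 25) = sqrt(-21) = I*sqrt(21) ≈ 4.5826*I)
v(B) = (4 + B)*(9 + B) (v(B) = (9 + B)*(4 + B) = (4 + B)*(9 + B))
M - v(t) = -12240 - (36 + (I*sqrt(21))**2 + 13*(I*sqrt(21))) = -12240 - (36 - 21 + 13*I*sqrt(21)) = -12240 - (15 + 13*I*sqrt(21)) = -12240 + (-15 - 13*I*sqrt(21)) = -12255 - 13*I*sqrt(21)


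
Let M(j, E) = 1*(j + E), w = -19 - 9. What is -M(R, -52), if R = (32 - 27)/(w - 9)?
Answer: 1929/37 ≈ 52.135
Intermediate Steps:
w = -28
R = -5/37 (R = (32 - 27)/(-28 - 9) = 5/(-37) = 5*(-1/37) = -5/37 ≈ -0.13514)
M(j, E) = E + j (M(j, E) = 1*(E + j) = E + j)
-M(R, -52) = -(-52 - 5/37) = -1*(-1929/37) = 1929/37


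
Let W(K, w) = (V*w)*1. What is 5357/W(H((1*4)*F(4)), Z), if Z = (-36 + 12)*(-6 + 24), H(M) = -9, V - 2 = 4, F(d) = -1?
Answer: -5357/2592 ≈ -2.0667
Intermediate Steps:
V = 6 (V = 2 + 4 = 6)
Z = -432 (Z = -24*18 = -432)
W(K, w) = 6*w (W(K, w) = (6*w)*1 = 6*w)
5357/W(H((1*4)*F(4)), Z) = 5357/((6*(-432))) = 5357/(-2592) = 5357*(-1/2592) = -5357/2592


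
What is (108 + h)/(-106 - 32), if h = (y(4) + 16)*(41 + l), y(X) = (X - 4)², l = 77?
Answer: -998/69 ≈ -14.464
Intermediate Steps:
y(X) = (-4 + X)²
h = 1888 (h = ((-4 + 4)² + 16)*(41 + 77) = (0² + 16)*118 = (0 + 16)*118 = 16*118 = 1888)
(108 + h)/(-106 - 32) = (108 + 1888)/(-106 - 32) = 1996/(-138) = -1/138*1996 = -998/69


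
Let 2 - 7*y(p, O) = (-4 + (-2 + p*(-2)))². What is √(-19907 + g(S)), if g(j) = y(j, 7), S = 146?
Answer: I*√32593 ≈ 180.54*I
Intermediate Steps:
y(p, O) = 2/7 - (-6 - 2*p)²/7 (y(p, O) = 2/7 - (-4 + (-2 + p*(-2)))²/7 = 2/7 - (-4 + (-2 - 2*p))²/7 = 2/7 - (-6 - 2*p)²/7)
g(j) = 2/7 - 4*(3 + j)²/7
√(-19907 + g(S)) = √(-19907 + (2/7 - 4*(3 + 146)²/7)) = √(-19907 + (2/7 - 4/7*149²)) = √(-19907 + (2/7 - 4/7*22201)) = √(-19907 + (2/7 - 88804/7)) = √(-19907 - 12686) = √(-32593) = I*√32593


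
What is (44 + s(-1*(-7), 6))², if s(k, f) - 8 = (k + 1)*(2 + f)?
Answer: 13456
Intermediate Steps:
s(k, f) = 8 + (1 + k)*(2 + f) (s(k, f) = 8 + (k + 1)*(2 + f) = 8 + (1 + k)*(2 + f))
(44 + s(-1*(-7), 6))² = (44 + (10 + 6 + 2*(-1*(-7)) + 6*(-1*(-7))))² = (44 + (10 + 6 + 2*7 + 6*7))² = (44 + (10 + 6 + 14 + 42))² = (44 + 72)² = 116² = 13456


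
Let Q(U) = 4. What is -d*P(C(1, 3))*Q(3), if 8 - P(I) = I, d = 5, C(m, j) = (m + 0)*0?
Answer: -160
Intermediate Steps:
C(m, j) = 0 (C(m, j) = m*0 = 0)
P(I) = 8 - I
-d*P(C(1, 3))*Q(3) = -5*(8 - 1*0)*4 = -5*(8 + 0)*4 = -5*8*4 = -40*4 = -1*160 = -160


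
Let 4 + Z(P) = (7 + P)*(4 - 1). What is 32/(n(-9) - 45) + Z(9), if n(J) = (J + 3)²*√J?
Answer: 66764/1521 - 128*I/507 ≈ 43.895 - 0.25247*I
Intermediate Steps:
n(J) = √J*(3 + J)² (n(J) = (3 + J)²*√J = √J*(3 + J)²)
Z(P) = 17 + 3*P (Z(P) = -4 + (7 + P)*(4 - 1) = -4 + (7 + P)*3 = -4 + (21 + 3*P) = 17 + 3*P)
32/(n(-9) - 45) + Z(9) = 32/(√(-9)*(3 - 9)² - 45) + (17 + 3*9) = 32/((3*I)*(-6)² - 45) + (17 + 27) = 32/((3*I)*36 - 45) + 44 = 32/(108*I - 45) + 44 = 32/(-45 + 108*I) + 44 = ((-45 - 108*I)/13689)*32 + 44 = 32*(-45 - 108*I)/13689 + 44 = 44 + 32*(-45 - 108*I)/13689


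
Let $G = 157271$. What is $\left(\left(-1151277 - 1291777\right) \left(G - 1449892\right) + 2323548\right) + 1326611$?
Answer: $3157946554693$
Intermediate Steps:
$\left(\left(-1151277 - 1291777\right) \left(G - 1449892\right) + 2323548\right) + 1326611 = \left(\left(-1151277 - 1291777\right) \left(157271 - 1449892\right) + 2323548\right) + 1326611 = \left(\left(-2443054\right) \left(-1292621\right) + 2323548\right) + 1326611 = \left(3157942904534 + 2323548\right) + 1326611 = 3157945228082 + 1326611 = 3157946554693$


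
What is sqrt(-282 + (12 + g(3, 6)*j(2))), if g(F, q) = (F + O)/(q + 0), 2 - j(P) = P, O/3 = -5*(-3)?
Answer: 3*I*sqrt(30) ≈ 16.432*I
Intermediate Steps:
O = 45 (O = 3*(-5*(-3)) = 3*15 = 45)
j(P) = 2 - P
g(F, q) = (45 + F)/q (g(F, q) = (F + 45)/(q + 0) = (45 + F)/q)
sqrt(-282 + (12 + g(3, 6)*j(2))) = sqrt(-282 + (12 + ((45 + 3)/6)*(2 - 1*2))) = sqrt(-282 + (12 + ((1/6)*48)*(2 - 2))) = sqrt(-282 + (12 + 8*0)) = sqrt(-282 + (12 + 0)) = sqrt(-282 + 12) = sqrt(-270) = 3*I*sqrt(30)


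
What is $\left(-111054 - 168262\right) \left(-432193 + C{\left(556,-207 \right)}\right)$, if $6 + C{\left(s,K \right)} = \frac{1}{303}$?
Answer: $\frac{36578188773536}{303} \approx 1.2072 \cdot 10^{11}$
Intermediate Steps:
$C{\left(s,K \right)} = - \frac{1817}{303}$ ($C{\left(s,K \right)} = -6 + \frac{1}{303} = - \frac{1817}{303}$)
$\left(-111054 - 168262\right) \left(-432193 + C{\left(556,-207 \right)}\right) = \left(-111054 - 168262\right) \left(-432193 - \frac{1817}{303}\right) = \left(-279316\right) \left(- \frac{130956296}{303}\right) = \frac{36578188773536}{303}$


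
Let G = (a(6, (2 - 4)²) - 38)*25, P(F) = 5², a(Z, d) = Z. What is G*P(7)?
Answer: -20000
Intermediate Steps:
P(F) = 25
G = -800 (G = (6 - 38)*25 = -32*25 = -800)
G*P(7) = -800*25 = -20000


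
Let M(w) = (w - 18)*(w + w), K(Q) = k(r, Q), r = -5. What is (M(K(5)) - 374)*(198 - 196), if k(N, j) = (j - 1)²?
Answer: -876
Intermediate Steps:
k(N, j) = (-1 + j)²
K(Q) = (-1 + Q)²
M(w) = 2*w*(-18 + w) (M(w) = (-18 + w)*(2*w) = 2*w*(-18 + w))
(M(K(5)) - 374)*(198 - 196) = (2*(-1 + 5)²*(-18 + (-1 + 5)²) - 374)*(198 - 196) = (2*4²*(-18 + 4²) - 374)*2 = (2*16*(-18 + 16) - 374)*2 = (2*16*(-2) - 374)*2 = (-64 - 374)*2 = -438*2 = -876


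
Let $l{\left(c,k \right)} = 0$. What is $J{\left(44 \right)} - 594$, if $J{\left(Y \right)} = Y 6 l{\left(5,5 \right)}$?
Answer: $-594$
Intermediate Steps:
$J{\left(Y \right)} = 0$ ($J{\left(Y \right)} = Y 6 \cdot 0 = 6 Y 0 = 0$)
$J{\left(44 \right)} - 594 = 0 - 594 = -594$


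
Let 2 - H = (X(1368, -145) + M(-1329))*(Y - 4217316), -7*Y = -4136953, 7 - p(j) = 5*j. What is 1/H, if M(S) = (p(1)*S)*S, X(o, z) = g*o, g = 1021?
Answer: 7/125124343305404 ≈ 5.5944e-14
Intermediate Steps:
p(j) = 7 - 5*j
Y = 4136953/7 (Y = -⅐*(-4136953) = 4136953/7 ≈ 5.9099e+5)
X(o, z) = 1021*o
M(S) = 2*S² (M(S) = ((7 - 5*1)*S)*S = ((7 - 5)*S)*S = (2*S)*S = 2*S²)
H = 125124343305404/7 (H = 2 - (1021*1368 + 2*(-1329)²)*(4136953/7 - 4217316) = 2 - (1396728 + 2*1766241)*(-25384259)/7 = 2 - (1396728 + 3532482)*(-25384259)/7 = 2 - 4929210*(-25384259)/7 = 2 - 1*(-125124343305390/7) = 2 + 125124343305390/7 = 125124343305404/7 ≈ 1.7875e+13)
1/H = 1/(125124343305404/7) = 7/125124343305404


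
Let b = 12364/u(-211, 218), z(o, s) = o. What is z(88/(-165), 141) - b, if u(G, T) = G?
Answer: 183772/3165 ≈ 58.064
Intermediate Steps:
b = -12364/211 (b = 12364/(-211) = 12364*(-1/211) = -12364/211 ≈ -58.597)
z(88/(-165), 141) - b = 88/(-165) - 1*(-12364/211) = 88*(-1/165) + 12364/211 = -8/15 + 12364/211 = 183772/3165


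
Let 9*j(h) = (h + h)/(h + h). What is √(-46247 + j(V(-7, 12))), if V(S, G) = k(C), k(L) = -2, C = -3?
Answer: I*√416222/3 ≈ 215.05*I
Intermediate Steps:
V(S, G) = -2
j(h) = ⅑ (j(h) = ((h + h)/(h + h))/9 = ((2*h)/((2*h)))/9 = ((2*h)*(1/(2*h)))/9 = (⅑)*1 = ⅑)
√(-46247 + j(V(-7, 12))) = √(-46247 + ⅑) = √(-416222/9) = I*√416222/3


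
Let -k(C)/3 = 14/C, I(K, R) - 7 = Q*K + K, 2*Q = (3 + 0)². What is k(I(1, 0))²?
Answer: 7056/625 ≈ 11.290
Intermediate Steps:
Q = 9/2 (Q = (3 + 0)²/2 = (½)*3² = (½)*9 = 9/2 ≈ 4.5000)
I(K, R) = 7 + 11*K/2 (I(K, R) = 7 + (9*K/2 + K) = 7 + 11*K/2)
k(C) = -42/C
k(I(1, 0))² = (-42/(7 + (11/2)*1))² = (-42/(7 + 11/2))² = (-42/25/2)² = (-42*2/25)² = (-84/25)² = 7056/625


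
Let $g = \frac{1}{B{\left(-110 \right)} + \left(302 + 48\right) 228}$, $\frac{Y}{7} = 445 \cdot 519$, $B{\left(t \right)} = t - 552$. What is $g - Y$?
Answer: $- \frac{127941217529}{79138} \approx -1.6167 \cdot 10^{6}$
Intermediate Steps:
$B{\left(t \right)} = -552 + t$
$Y = 1616685$ ($Y = 7 \cdot 445 \cdot 519 = 7 \cdot 230955 = 1616685$)
$g = \frac{1}{79138}$ ($g = \frac{1}{\left(-552 - 110\right) + \left(302 + 48\right) 228} = \frac{1}{-662 + 350 \cdot 228} = \frac{1}{-662 + 79800} = \frac{1}{79138} \approx 1.2636 \cdot 10^{-5}$)
$g - Y = \frac{1}{79138} - 1616685 = - \frac{127941217529}{79138}$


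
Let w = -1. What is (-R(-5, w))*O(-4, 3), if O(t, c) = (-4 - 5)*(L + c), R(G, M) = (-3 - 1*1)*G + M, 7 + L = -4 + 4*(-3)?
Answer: -3420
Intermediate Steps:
L = -23 (L = -7 + (-4 + 4*(-3)) = -7 + (-4 - 12) = -7 - 16 = -23)
R(G, M) = M - 4*G (R(G, M) = (-3 - 1)*G + M = -4*G + M = M - 4*G)
O(t, c) = 207 - 9*c (O(t, c) = (-4 - 5)*(-23 + c) = -9*(-23 + c) = 207 - 9*c)
(-R(-5, w))*O(-4, 3) = (-(-1 - 4*(-5)))*(207 - 9*3) = (-(-1 + 20))*(207 - 27) = -1*19*180 = -19*180 = -3420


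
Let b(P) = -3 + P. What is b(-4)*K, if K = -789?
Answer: 5523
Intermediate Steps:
b(-4)*K = (-3 - 4)*(-789) = -7*(-789) = 5523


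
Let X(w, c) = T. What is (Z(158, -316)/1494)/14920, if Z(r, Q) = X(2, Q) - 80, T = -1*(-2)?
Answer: -13/3715080 ≈ -3.4993e-6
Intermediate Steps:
T = 2
X(w, c) = 2
Z(r, Q) = -78 (Z(r, Q) = 2 - 80 = -78)
(Z(158, -316)/1494)/14920 = -78/1494/14920 = -78*1/1494*(1/14920) = -13/249*1/14920 = -13/3715080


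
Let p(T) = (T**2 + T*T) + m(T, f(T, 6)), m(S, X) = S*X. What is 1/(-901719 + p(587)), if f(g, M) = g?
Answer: 1/131988 ≈ 7.5764e-6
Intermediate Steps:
p(T) = 3*T**2 (p(T) = (T**2 + T*T) + T*T = (T**2 + T**2) + T**2 = 2*T**2 + T**2 = 3*T**2)
1/(-901719 + p(587)) = 1/(-901719 + 3*587**2) = 1/(-901719 + 3*344569) = 1/(-901719 + 1033707) = 1/131988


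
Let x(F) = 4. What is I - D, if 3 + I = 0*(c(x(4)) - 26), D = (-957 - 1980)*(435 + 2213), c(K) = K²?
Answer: 7777173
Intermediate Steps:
D = -7777176 (D = -2937*2648 = -7777176)
I = -3 (I = -3 + 0*(4² - 26) = -3 + 0*(16 - 26) = -3 + 0*(-10) = -3 + 0 = -3)
I - D = -3 - 1*(-7777176) = -3 + 7777176 = 7777173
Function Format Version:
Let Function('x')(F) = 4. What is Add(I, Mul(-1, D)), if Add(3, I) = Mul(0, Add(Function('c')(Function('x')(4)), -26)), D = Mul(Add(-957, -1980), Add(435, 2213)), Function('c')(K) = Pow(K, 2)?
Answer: 7777173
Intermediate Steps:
D = -7777176 (D = Mul(-2937, 2648) = -7777176)
I = -3 (I = Add(-3, Mul(0, Add(Pow(4, 2), -26))) = Add(-3, Mul(0, Add(16, -26))) = Add(-3, Mul(0, -10)) = Add(-3, 0) = -3)
Add(I, Mul(-1, D)) = Add(-3, Mul(-1, -7777176)) = Add(-3, 7777176) = 7777173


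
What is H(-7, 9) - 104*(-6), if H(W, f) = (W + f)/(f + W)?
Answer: 625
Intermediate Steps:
H(W, f) = 1 (H(W, f) = (W + f)/(W + f) = 1)
H(-7, 9) - 104*(-6) = 1 - 104*(-6) = 1 + 624 = 625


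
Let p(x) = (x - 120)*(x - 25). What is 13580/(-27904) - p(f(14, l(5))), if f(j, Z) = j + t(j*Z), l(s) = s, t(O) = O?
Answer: 14813629/6976 ≈ 2123.5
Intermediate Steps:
f(j, Z) = j + Z*j (f(j, Z) = j + j*Z = j + Z*j)
p(x) = (-120 + x)*(-25 + x)
13580/(-27904) - p(f(14, l(5))) = 13580/(-27904) - (3000 + (14*(1 + 5))² - 2030*(1 + 5)) = 13580*(-1/27904) - (3000 + (14*6)² - 2030*6) = -3395/6976 - (3000 + 84² - 145*84) = -3395/6976 - (3000 + 7056 - 12180) = -3395/6976 - 1*(-2124) = -3395/6976 + 2124 = 14813629/6976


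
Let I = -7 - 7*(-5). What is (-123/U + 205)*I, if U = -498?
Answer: 476994/83 ≈ 5746.9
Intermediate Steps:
I = 28 (I = -7 + 35 = 28)
(-123/U + 205)*I = (-123/(-498) + 205)*28 = (-123*(-1/498) + 205)*28 = (41/166 + 205)*28 = (34071/166)*28 = 476994/83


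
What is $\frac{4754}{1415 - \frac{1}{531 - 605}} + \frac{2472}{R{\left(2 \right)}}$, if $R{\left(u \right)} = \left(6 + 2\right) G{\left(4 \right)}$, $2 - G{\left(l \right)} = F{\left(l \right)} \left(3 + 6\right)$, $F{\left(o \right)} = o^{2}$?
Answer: $\frac{17599333}{14868962} \approx 1.1836$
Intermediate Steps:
$G{\left(l \right)} = 2 - 9 l^{2}$ ($G{\left(l \right)} = 2 - l^{2} \left(3 + 6\right) = 2 - l^{2} \cdot 9 = 2 - 9 l^{2}$)
$R{\left(u \right)} = -1136$ ($R{\left(u \right)} = \left(6 + 2\right) \left(2 - 9 \cdot 4^{2}\right) = 8 \left(2 - 144\right) = 8 \left(-142\right) = -1136$)
$\frac{4754}{1415 - \frac{1}{531 - 605}} + \frac{2472}{R{\left(2 \right)}} = \frac{4754}{1415 - \frac{1}{531 - 605}} + \frac{2472}{-1136} = \frac{4754}{1415 - \frac{1}{-74}} + 2472 \left(- \frac{1}{1136}\right) = \frac{4754}{1415 - - \frac{1}{74}} - \frac{309}{142} = \frac{4754}{1415 + \frac{1}{74}} - \frac{309}{142} = \frac{4754}{\frac{104711}{74}} - \frac{309}{142} = 4754 \cdot \frac{74}{104711} - \frac{309}{142} = \frac{351796}{104711} - \frac{309}{142} = \frac{17599333}{14868962}$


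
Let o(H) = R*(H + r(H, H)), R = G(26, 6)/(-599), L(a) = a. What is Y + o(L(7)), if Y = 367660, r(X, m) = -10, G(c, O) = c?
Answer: 220228418/599 ≈ 3.6766e+5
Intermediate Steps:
R = -26/599 (R = 26/(-599) = 26*(-1/599) = -26/599 ≈ -0.043406)
o(H) = 260/599 - 26*H/599 (o(H) = -26*(H - 10)/599 = -26*(-10 + H)/599 = 260/599 - 26*H/599)
Y + o(L(7)) = 367660 + (260/599 - 26/599*7) = 367660 + (260/599 - 182/599) = 367660 + 78/599 = 220228418/599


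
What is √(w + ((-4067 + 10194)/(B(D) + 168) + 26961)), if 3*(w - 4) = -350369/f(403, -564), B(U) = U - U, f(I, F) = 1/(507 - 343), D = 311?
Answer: I*√134956611258/84 ≈ 4373.4*I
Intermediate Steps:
f(I, F) = 1/164
B(U) = 0
w = -57460504/3 (w = 4 + (-350369/1/164)/3 = 4 + (-350369*164)/3 = 4 + (⅓)*(-57460516) = 4 - 57460516/3 = -57460504/3 ≈ -1.9154e+7)
√(w + ((-4067 + 10194)/(B(D) + 168) + 26961)) = √(-57460504/3 + ((-4067 + 10194)/(0 + 168) + 26961)) = √(-57460504/3 + (6127/168 + 26961)) = √(-57460504/3 + 4535575/168) = √(-3213252649/168) = I*√134956611258/84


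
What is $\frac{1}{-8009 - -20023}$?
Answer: $\frac{1}{12014} \approx 8.3236 \cdot 10^{-5}$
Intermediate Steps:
$\frac{1}{-8009 - -20023} = \frac{1}{-8009 + \left(-18116 + 38139\right)} = \frac{1}{-8009 + 20023} = \frac{1}{12014}$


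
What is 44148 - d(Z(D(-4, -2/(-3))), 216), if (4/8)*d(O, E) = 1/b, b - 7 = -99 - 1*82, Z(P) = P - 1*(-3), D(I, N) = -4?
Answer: 3840877/87 ≈ 44148.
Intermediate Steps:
Z(P) = 3 + P (Z(P) = P + 3 = 3 + P)
b = -174 (b = 7 + (-99 - 1*82) = 7 + (-99 - 82) = 7 - 181 = -174)
d(O, E) = -1/87 (d(O, E) = 2/(-174) = 2*(-1/174) = -1/87)
44148 - d(Z(D(-4, -2/(-3))), 216) = 44148 - 1*(-1/87) = 44148 + 1/87 = 3840877/87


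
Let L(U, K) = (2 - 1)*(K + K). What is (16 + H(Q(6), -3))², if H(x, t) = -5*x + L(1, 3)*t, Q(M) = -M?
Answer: 784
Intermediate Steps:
L(U, K) = 2*K (L(U, K) = 1*(2*K) = 2*K)
H(x, t) = -5*x + 6*t (H(x, t) = -5*x + (2*3)*t = -5*x + 6*t)
(16 + H(Q(6), -3))² = (16 + (-(-5)*6 + 6*(-3)))² = (16 + (-5*(-6) - 18))² = (16 + (30 - 18))² = (16 + 12)² = 28² = 784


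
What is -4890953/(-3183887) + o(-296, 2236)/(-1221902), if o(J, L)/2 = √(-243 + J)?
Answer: 4890953/3183887 - 7*I*√11/610951 ≈ 1.5362 - 3.8e-5*I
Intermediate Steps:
o(J, L) = 2*√(-243 + J)
-4890953/(-3183887) + o(-296, 2236)/(-1221902) = -4890953/(-3183887) + (2*√(-243 - 296))/(-1221902) = -4890953*(-1/3183887) + (2*√(-539))*(-1/1221902) = 4890953/3183887 + (2*(7*I*√11))*(-1/1221902) = 4890953/3183887 + (14*I*√11)*(-1/1221902) = 4890953/3183887 - 7*I*√11/610951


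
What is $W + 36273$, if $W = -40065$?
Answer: $-3792$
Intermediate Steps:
$W + 36273 = -40065 + 36273 = -3792$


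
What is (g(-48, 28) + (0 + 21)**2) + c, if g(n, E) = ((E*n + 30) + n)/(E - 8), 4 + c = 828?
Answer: 11969/10 ≈ 1196.9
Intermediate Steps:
c = 824 (c = -4 + 828 = 824)
g(n, E) = (30 + n + E*n)/(-8 + E) (g(n, E) = ((30 + E*n) + n)/(-8 + E) = (30 + n + E*n)/(-8 + E))
(g(-48, 28) + (0 + 21)**2) + c = ((30 - 48 + 28*(-48))/(-8 + 28) + (0 + 21)**2) + 824 = ((30 - 48 - 1344)/20 + 21**2) + 824 = ((1/20)*(-1362) + 441) + 824 = (-681/10 + 441) + 824 = 3729/10 + 824 = 11969/10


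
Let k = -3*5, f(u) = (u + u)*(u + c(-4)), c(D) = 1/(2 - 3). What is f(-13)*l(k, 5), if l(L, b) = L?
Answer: -5460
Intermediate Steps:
c(D) = -1 (c(D) = 1/(-1) = -1)
f(u) = 2*u*(-1 + u) (f(u) = (u + u)*(u - 1) = (2*u)*(-1 + u) = 2*u*(-1 + u))
k = -15
f(-13)*l(k, 5) = (2*(-13)*(-1 - 13))*(-15) = (2*(-13)*(-14))*(-15) = 364*(-15) = -5460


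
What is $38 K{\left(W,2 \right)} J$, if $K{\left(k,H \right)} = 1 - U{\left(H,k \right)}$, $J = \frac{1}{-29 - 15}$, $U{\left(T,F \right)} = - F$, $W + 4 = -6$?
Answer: $\frac{171}{22} \approx 7.7727$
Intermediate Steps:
$W = -10$ ($W = -4 - 6 = -10$)
$J = - \frac{1}{44}$ ($J = \frac{1}{-44} = - \frac{1}{44} \approx -0.022727$)
$K{\left(k,H \right)} = 1 + k$ ($K{\left(k,H \right)} = 1 - - k = 1 + k$)
$38 K{\left(W,2 \right)} J = 38 \left(1 - 10\right) \left(- \frac{1}{44}\right) = 38 \left(-9\right) \left(- \frac{1}{44}\right) = \left(-342\right) \left(- \frac{1}{44}\right) = \frac{171}{22}$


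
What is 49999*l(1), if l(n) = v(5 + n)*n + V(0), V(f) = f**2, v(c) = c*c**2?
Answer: 10799784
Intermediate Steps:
v(c) = c**3
l(n) = n*(5 + n)**3 (l(n) = (5 + n)**3*n + 0**2 = n*(5 + n)**3 + 0 = n*(5 + n)**3)
49999*l(1) = 49999*(1*(5 + 1)**3) = 49999*(1*6**3) = 49999*(1*216) = 49999*216 = 10799784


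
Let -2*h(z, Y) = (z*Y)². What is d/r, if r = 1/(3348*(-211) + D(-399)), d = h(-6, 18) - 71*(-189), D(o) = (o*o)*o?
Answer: -487295006049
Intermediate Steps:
D(o) = o³ (D(o) = o²*o = o³)
h(z, Y) = -Y²*z²/2
d = 7587 (d = -½*18²*(-6)² - 71*(-189) = -½*324*36 + 13419 = -5832 + 13419 = 7587)
r = -1/64227627 (r = 1/(3348*(-211) + (-399)³) = 1/(-706428 - 63521199) = 1/(-64227627) = -1/64227627 ≈ -1.5570e-8)
d/r = 7587/(-1/64227627) = 7587*(-64227627) = -487295006049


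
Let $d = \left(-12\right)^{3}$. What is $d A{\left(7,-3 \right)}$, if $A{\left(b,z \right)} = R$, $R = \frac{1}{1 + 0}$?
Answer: $-1728$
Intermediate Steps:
$d = -1728$
$R = 1$ ($R = 1^{-1} = 1$)
$A{\left(b,z \right)} = 1$
$d A{\left(7,-3 \right)} = \left(-1728\right) 1 = -1728$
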